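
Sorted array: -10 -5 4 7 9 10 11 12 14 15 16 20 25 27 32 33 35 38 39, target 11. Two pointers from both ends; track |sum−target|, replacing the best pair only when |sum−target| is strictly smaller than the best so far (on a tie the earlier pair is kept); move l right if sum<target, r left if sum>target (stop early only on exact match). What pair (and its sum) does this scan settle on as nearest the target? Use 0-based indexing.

l=0 r=18: -10+39=29 d=18 *, r--
l=0 r=17: -10+38=28 d=17 *, r--
l=0 r=16: -10+35=25 d=14 *, r--
l=0 r=15: -10+33=23 d=12 *, r--
l=0 r=14: -10+32=22 d=11 *, r--
l=0 r=13: -10+27=17 d=6 *, r--
l=0 r=12: -10+25=15 d=4 *, r--
l=0 r=11: -10+20=10 d=1 *, l++
l=1 r=11: -5+20=15 d=4, r--
l=1 r=10: -5+16=11 d=0 *, stop

pair (-5, 16) with sum 11 (|Δ|=0)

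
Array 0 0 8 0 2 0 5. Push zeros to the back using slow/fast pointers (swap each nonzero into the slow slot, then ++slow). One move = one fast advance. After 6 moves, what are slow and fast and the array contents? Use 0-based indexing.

slow=0 fast=0: a[fast]=0, fast++
slow=0 fast=1: a[fast]=0, fast++
slow=0 fast=2: a[fast]=8≠0 swap→a[0]=8, slow++,fast++
slow=1 fast=3: a[fast]=0, fast++
slow=1 fast=4: a[fast]=2≠0 swap→a[1]=2, slow++,fast++
slow=2 fast=5: a[fast]=0, fast++

slow=2, fast=6, a=[8, 2, 0, 0, 0, 0, 5]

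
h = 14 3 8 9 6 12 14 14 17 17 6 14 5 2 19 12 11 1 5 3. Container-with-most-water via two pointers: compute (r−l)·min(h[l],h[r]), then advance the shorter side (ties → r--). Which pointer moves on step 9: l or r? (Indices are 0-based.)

l

l=0 r=19: min(14,3)*19=57 best=57 *, r--
l=0 r=18: min(14,5)*18=90 best=90 *, r--
l=0 r=17: min(14,1)*17=17 best=90, r--
l=0 r=16: min(14,11)*16=176 best=176 *, r--
l=0 r=15: min(14,12)*15=180 best=180 *, r--
l=0 r=14: min(14,19)*14=196 best=196 *, l++
l=1 r=14: min(3,19)*13=39 best=196, l++
l=2 r=14: min(8,19)*12=96 best=196, l++
l=3 r=14: min(9,19)*11=99 best=196, l++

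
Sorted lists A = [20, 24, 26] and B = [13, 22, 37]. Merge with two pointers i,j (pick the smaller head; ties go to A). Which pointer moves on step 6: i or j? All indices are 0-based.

i=0 j=0: A[i]=20>B[j]=13 take 13, j++
i=0 j=1: A[i]=20<=B[j]=22 take 20, i++
i=1 j=1: A[i]=24>B[j]=22 take 22, j++
i=1 j=2: A[i]=24<=B[j]=37 take 24, i++
i=2 j=2: A[i]=26<=B[j]=37 take 26, i++
i=3 j=2: A done, take B[j]=37, j++

j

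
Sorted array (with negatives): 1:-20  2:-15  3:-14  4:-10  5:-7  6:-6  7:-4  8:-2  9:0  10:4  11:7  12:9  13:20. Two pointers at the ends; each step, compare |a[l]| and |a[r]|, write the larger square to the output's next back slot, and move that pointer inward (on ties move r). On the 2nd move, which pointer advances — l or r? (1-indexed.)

l=1 r=13: |-20|<=|20| out[13]=400, r--
l=1 r=12: |-20|>|9| out[12]=400, l++

l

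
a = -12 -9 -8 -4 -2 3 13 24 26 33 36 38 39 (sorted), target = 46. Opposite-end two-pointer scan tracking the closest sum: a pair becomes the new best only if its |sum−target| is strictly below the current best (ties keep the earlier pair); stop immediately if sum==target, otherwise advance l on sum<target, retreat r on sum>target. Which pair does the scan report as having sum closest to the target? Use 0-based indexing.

pair (13, 33) with sum 46 (|Δ|=0)

[0,12] -12+39=27 d=19 * → l++
[1,12] -9+39=30 d=16 * → l++
[2,12] -8+39=31 d=15 * → l++
[3,12] -4+39=35 d=11 * → l++
[4,12] -2+39=37 d=9 * → l++
[5,12] 3+39=42 d=4 * → l++
[6,12] 13+39=52 d=6 → r--
[6,11] 13+38=51 d=5 → r--
[6,10] 13+36=49 d=3 * → r--
[6,9] 13+33=46 d=0 * → stop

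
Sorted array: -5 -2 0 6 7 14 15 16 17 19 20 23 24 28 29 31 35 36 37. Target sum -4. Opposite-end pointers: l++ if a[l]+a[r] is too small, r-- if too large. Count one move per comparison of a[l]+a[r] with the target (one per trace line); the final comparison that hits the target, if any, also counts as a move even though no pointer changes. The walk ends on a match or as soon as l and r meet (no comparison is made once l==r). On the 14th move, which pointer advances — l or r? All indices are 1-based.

[1,19] -5+37=32 >-4 → r--
[1,18] -5+36=31 >-4 → r--
[1,17] -5+35=30 >-4 → r--
[1,16] -5+31=26 >-4 → r--
[1,15] -5+29=24 >-4 → r--
[1,14] -5+28=23 >-4 → r--
[1,13] -5+24=19 >-4 → r--
[1,12] -5+23=18 >-4 → r--
[1,11] -5+20=15 >-4 → r--
[1,10] -5+19=14 >-4 → r--
[1,9] -5+17=12 >-4 → r--
[1,8] -5+16=11 >-4 → r--
[1,7] -5+15=10 >-4 → r--
[1,6] -5+14=9 >-4 → r--

r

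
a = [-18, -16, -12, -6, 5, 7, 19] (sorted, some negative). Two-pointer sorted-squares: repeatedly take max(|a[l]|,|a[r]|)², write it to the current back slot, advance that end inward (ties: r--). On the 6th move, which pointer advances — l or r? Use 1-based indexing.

l

[1,7] |-18|<=|19| out[7]=361 → r--
[1,6] |-18|>|7| out[6]=324 → l++
[2,6] |-16|>|7| out[5]=256 → l++
[3,6] |-12|>|7| out[4]=144 → l++
[4,6] |-6|<=|7| out[3]=49 → r--
[4,5] |-6|>|5| out[2]=36 → l++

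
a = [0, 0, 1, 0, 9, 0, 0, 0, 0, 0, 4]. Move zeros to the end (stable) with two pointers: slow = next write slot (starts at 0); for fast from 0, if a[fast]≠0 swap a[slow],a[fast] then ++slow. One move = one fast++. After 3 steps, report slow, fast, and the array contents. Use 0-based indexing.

slow=1, fast=3, a=[1, 0, 0, 0, 9, 0, 0, 0, 0, 0, 4]

(s=0,f=0) a[fast]=0 → fast++
(s=0,f=1) a[fast]=0 → fast++
(s=0,f=2) a[fast]=1≠0 swap→a[0]=1 → slow++,fast++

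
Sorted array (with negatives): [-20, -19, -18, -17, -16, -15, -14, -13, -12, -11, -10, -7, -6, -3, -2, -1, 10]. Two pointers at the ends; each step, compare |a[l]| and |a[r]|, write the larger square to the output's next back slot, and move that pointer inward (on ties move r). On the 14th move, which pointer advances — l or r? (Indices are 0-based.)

l

l=0 r=16: |-20|>|10| out[16]=400, l++
l=1 r=16: |-19|>|10| out[15]=361, l++
l=2 r=16: |-18|>|10| out[14]=324, l++
l=3 r=16: |-17|>|10| out[13]=289, l++
l=4 r=16: |-16|>|10| out[12]=256, l++
l=5 r=16: |-15|>|10| out[11]=225, l++
l=6 r=16: |-14|>|10| out[10]=196, l++
l=7 r=16: |-13|>|10| out[9]=169, l++
l=8 r=16: |-12|>|10| out[8]=144, l++
l=9 r=16: |-11|>|10| out[7]=121, l++
l=10 r=16: |-10|<=|10| out[6]=100, r--
l=10 r=15: |-10|>|-1| out[5]=100, l++
l=11 r=15: |-7|>|-1| out[4]=49, l++
l=12 r=15: |-6|>|-1| out[3]=36, l++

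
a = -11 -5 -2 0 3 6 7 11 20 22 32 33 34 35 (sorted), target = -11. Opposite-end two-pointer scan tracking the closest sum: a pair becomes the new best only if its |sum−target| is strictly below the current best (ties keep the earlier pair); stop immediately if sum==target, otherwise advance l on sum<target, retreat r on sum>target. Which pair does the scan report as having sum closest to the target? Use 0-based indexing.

[0,13] -11+35=24 d=35 * → r--
[0,12] -11+34=23 d=34 * → r--
[0,11] -11+33=22 d=33 * → r--
[0,10] -11+32=21 d=32 * → r--
[0,9] -11+22=11 d=22 * → r--
[0,8] -11+20=9 d=20 * → r--
[0,7] -11+11=0 d=11 * → r--
[0,6] -11+7=-4 d=7 * → r--
[0,5] -11+6=-5 d=6 * → r--
[0,4] -11+3=-8 d=3 * → r--
[0,3] -11+0=-11 d=0 * → stop

pair (-11, 0) with sum -11 (|Δ|=0)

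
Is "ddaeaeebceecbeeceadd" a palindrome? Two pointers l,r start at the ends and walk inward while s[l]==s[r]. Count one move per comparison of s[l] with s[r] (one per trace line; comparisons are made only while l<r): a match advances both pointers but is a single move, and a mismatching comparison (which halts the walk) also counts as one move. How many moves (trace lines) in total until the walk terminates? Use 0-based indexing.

5 moves

l=0 r=19: 'd'=='d', l++,r--
l=1 r=18: 'd'=='d', l++,r--
l=2 r=17: 'a'=='a', l++,r--
l=3 r=16: 'e'=='e', l++,r--
l=4 r=15: 'a'!='c', stop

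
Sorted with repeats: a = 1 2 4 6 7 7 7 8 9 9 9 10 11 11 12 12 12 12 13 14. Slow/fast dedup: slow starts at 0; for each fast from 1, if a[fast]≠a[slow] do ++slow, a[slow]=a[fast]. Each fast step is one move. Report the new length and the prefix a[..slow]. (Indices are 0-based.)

length 12; prefix = [1, 2, 4, 6, 7, 8, 9, 10, 11, 12, 13, 14]

slow=0 fast=1: a[fast]=2≠a[slow]=1 write a[1]=2, slow++,fast++
slow=1 fast=2: a[fast]=4≠a[slow]=2 write a[2]=4, slow++,fast++
slow=2 fast=3: a[fast]=6≠a[slow]=4 write a[3]=6, slow++,fast++
slow=3 fast=4: a[fast]=7≠a[slow]=6 write a[4]=7, slow++,fast++
slow=4 fast=5: a[fast]=7=a[slow] dup, fast++
slow=4 fast=6: a[fast]=7=a[slow] dup, fast++
slow=4 fast=7: a[fast]=8≠a[slow]=7 write a[5]=8, slow++,fast++
slow=5 fast=8: a[fast]=9≠a[slow]=8 write a[6]=9, slow++,fast++
slow=6 fast=9: a[fast]=9=a[slow] dup, fast++
slow=6 fast=10: a[fast]=9=a[slow] dup, fast++
slow=6 fast=11: a[fast]=10≠a[slow]=9 write a[7]=10, slow++,fast++
slow=7 fast=12: a[fast]=11≠a[slow]=10 write a[8]=11, slow++,fast++
slow=8 fast=13: a[fast]=11=a[slow] dup, fast++
slow=8 fast=14: a[fast]=12≠a[slow]=11 write a[9]=12, slow++,fast++
slow=9 fast=15: a[fast]=12=a[slow] dup, fast++
slow=9 fast=16: a[fast]=12=a[slow] dup, fast++
slow=9 fast=17: a[fast]=12=a[slow] dup, fast++
slow=9 fast=18: a[fast]=13≠a[slow]=12 write a[10]=13, slow++,fast++
slow=10 fast=19: a[fast]=14≠a[slow]=13 write a[11]=14, slow++,fast++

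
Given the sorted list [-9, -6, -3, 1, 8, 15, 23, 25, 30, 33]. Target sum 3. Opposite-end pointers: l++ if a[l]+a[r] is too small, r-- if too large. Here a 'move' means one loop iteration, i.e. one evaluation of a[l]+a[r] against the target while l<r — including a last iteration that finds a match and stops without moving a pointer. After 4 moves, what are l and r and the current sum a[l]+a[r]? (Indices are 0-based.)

[0,9] -9+33=24 >3 → r--
[0,8] -9+30=21 >3 → r--
[0,7] -9+25=16 >3 → r--
[0,6] -9+23=14 >3 → r--

l=0, r=5, sum=6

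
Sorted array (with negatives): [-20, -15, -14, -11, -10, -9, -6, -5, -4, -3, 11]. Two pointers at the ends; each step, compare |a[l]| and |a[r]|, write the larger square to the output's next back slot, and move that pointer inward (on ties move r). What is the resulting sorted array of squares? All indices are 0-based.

[0,10] |-20|>|11| out[10]=400 → l++
[1,10] |-15|>|11| out[9]=225 → l++
[2,10] |-14|>|11| out[8]=196 → l++
[3,10] |-11|<=|11| out[7]=121 → r--
[3,9] |-11|>|-3| out[6]=121 → l++
[4,9] |-10|>|-3| out[5]=100 → l++
[5,9] |-9|>|-3| out[4]=81 → l++
[6,9] |-6|>|-3| out[3]=36 → l++
[7,9] |-5|>|-3| out[2]=25 → l++
[8,9] |-4|>|-3| out[1]=16 → l++
[9,9] |-3|<=|-3| out[0]=9 → r--

[9, 16, 25, 36, 81, 100, 121, 121, 196, 225, 400]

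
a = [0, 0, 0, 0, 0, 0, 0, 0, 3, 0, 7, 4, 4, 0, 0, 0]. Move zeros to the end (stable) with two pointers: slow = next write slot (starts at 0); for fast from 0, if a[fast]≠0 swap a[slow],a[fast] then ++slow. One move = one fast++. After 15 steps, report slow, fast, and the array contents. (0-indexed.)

slow=4, fast=15, a=[3, 7, 4, 4, 0, 0, 0, 0, 0, 0, 0, 0, 0, 0, 0, 0]

slow=0 fast=0: a[fast]=0, fast++
slow=0 fast=1: a[fast]=0, fast++
slow=0 fast=2: a[fast]=0, fast++
slow=0 fast=3: a[fast]=0, fast++
slow=0 fast=4: a[fast]=0, fast++
slow=0 fast=5: a[fast]=0, fast++
slow=0 fast=6: a[fast]=0, fast++
slow=0 fast=7: a[fast]=0, fast++
slow=0 fast=8: a[fast]=3≠0 swap→a[0]=3, slow++,fast++
slow=1 fast=9: a[fast]=0, fast++
slow=1 fast=10: a[fast]=7≠0 swap→a[1]=7, slow++,fast++
slow=2 fast=11: a[fast]=4≠0 swap→a[2]=4, slow++,fast++
slow=3 fast=12: a[fast]=4≠0 swap→a[3]=4, slow++,fast++
slow=4 fast=13: a[fast]=0, fast++
slow=4 fast=14: a[fast]=0, fast++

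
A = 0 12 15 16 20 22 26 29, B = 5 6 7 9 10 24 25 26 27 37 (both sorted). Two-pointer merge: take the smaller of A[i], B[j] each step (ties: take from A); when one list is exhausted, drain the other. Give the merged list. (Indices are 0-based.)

[0, 5, 6, 7, 9, 10, 12, 15, 16, 20, 22, 24, 25, 26, 26, 27, 29, 37]

[i=0,j=0] A[i]=0<=B[j]=5 take 0 → i++
[i=1,j=0] A[i]=12>B[j]=5 take 5 → j++
[i=1,j=1] A[i]=12>B[j]=6 take 6 → j++
[i=1,j=2] A[i]=12>B[j]=7 take 7 → j++
[i=1,j=3] A[i]=12>B[j]=9 take 9 → j++
[i=1,j=4] A[i]=12>B[j]=10 take 10 → j++
[i=1,j=5] A[i]=12<=B[j]=24 take 12 → i++
[i=2,j=5] A[i]=15<=B[j]=24 take 15 → i++
[i=3,j=5] A[i]=16<=B[j]=24 take 16 → i++
[i=4,j=5] A[i]=20<=B[j]=24 take 20 → i++
[i=5,j=5] A[i]=22<=B[j]=24 take 22 → i++
[i=6,j=5] A[i]=26>B[j]=24 take 24 → j++
[i=6,j=6] A[i]=26>B[j]=25 take 25 → j++
[i=6,j=7] A[i]=26<=B[j]=26 take 26 → i++
[i=7,j=7] A[i]=29>B[j]=26 take 26 → j++
[i=7,j=8] A[i]=29>B[j]=27 take 27 → j++
[i=7,j=9] A[i]=29<=B[j]=37 take 29 → i++
[i=8,j=9] A done, take B[j]=37 → j++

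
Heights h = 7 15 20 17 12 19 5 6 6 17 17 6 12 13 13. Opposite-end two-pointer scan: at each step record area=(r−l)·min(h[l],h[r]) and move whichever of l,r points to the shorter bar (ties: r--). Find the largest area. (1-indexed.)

l=1 r=15: min(7,13)*14=98 best=98 *, l++
l=2 r=15: min(15,13)*13=169 best=169 *, r--
l=2 r=14: min(15,13)*12=156 best=169, r--
l=2 r=13: min(15,12)*11=132 best=169, r--
l=2 r=12: min(15,6)*10=60 best=169, r--
l=2 r=11: min(15,17)*9=135 best=169, l++
l=3 r=11: min(20,17)*8=136 best=169, r--
l=3 r=10: min(20,17)*7=119 best=169, r--
l=3 r=9: min(20,6)*6=36 best=169, r--
l=3 r=8: min(20,6)*5=30 best=169, r--
l=3 r=7: min(20,5)*4=20 best=169, r--
l=3 r=6: min(20,19)*3=57 best=169, r--
l=3 r=5: min(20,12)*2=24 best=169, r--
l=3 r=4: min(20,17)*1=17 best=169, r--

max area = 169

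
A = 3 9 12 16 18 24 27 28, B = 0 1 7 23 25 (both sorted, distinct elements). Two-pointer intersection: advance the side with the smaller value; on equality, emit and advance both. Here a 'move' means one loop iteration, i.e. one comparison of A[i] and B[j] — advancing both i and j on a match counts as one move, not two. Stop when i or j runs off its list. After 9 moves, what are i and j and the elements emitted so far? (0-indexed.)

[i=0,j=0] 3>0 → j++
[i=0,j=1] 3>1 → j++
[i=0,j=2] 3<7 → i++
[i=1,j=2] 9>7 → j++
[i=1,j=3] 9<23 → i++
[i=2,j=3] 12<23 → i++
[i=3,j=3] 16<23 → i++
[i=4,j=3] 18<23 → i++
[i=5,j=3] 24>23 → j++

i=5, j=4, emitted=[]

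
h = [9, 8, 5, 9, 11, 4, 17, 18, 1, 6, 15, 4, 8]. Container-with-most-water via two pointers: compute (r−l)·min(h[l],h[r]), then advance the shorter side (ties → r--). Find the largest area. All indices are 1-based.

max area = 96

[1,13] min(9,8)*12=96 best=96 * → r--
[1,12] min(9,4)*11=44 best=96 → r--
[1,11] min(9,15)*10=90 best=96 → l++
[2,11] min(8,15)*9=72 best=96 → l++
[3,11] min(5,15)*8=40 best=96 → l++
[4,11] min(9,15)*7=63 best=96 → l++
[5,11] min(11,15)*6=66 best=96 → l++
[6,11] min(4,15)*5=20 best=96 → l++
[7,11] min(17,15)*4=60 best=96 → r--
[7,10] min(17,6)*3=18 best=96 → r--
[7,9] min(17,1)*2=2 best=96 → r--
[7,8] min(17,18)*1=17 best=96 → l++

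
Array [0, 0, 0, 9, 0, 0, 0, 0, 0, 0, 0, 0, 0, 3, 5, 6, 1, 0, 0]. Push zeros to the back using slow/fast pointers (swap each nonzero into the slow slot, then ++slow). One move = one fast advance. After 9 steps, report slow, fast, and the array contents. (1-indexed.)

(s=1,f=1) a[fast]=0 → fast++
(s=1,f=2) a[fast]=0 → fast++
(s=1,f=3) a[fast]=0 → fast++
(s=1,f=4) a[fast]=9≠0 swap→a[1]=9 → slow++,fast++
(s=2,f=5) a[fast]=0 → fast++
(s=2,f=6) a[fast]=0 → fast++
(s=2,f=7) a[fast]=0 → fast++
(s=2,f=8) a[fast]=0 → fast++
(s=2,f=9) a[fast]=0 → fast++

slow=2, fast=10, a=[9, 0, 0, 0, 0, 0, 0, 0, 0, 0, 0, 0, 0, 3, 5, 6, 1, 0, 0]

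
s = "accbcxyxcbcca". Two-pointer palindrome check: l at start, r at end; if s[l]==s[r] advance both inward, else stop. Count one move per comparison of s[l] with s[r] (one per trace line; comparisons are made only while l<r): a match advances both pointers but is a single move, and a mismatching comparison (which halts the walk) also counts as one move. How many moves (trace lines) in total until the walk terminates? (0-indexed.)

[0,12] 'a'=='a' → l++,r--
[1,11] 'c'=='c' → l++,r--
[2,10] 'c'=='c' → l++,r--
[3,9] 'b'=='b' → l++,r--
[4,8] 'c'=='c' → l++,r--
[5,7] 'x'=='x' → l++,r--

6 moves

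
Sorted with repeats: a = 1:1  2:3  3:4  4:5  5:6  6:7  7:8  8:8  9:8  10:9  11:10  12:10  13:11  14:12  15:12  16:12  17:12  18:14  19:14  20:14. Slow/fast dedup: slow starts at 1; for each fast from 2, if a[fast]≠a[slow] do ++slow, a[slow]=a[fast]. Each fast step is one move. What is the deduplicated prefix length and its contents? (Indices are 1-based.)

(s=1,f=2) a[fast]=3≠a[slow]=1 write a[2]=3 → slow++,fast++
(s=2,f=3) a[fast]=4≠a[slow]=3 write a[3]=4 → slow++,fast++
(s=3,f=4) a[fast]=5≠a[slow]=4 write a[4]=5 → slow++,fast++
(s=4,f=5) a[fast]=6≠a[slow]=5 write a[5]=6 → slow++,fast++
(s=5,f=6) a[fast]=7≠a[slow]=6 write a[6]=7 → slow++,fast++
(s=6,f=7) a[fast]=8≠a[slow]=7 write a[7]=8 → slow++,fast++
(s=7,f=8) a[fast]=8=a[slow] dup → fast++
(s=7,f=9) a[fast]=8=a[slow] dup → fast++
(s=7,f=10) a[fast]=9≠a[slow]=8 write a[8]=9 → slow++,fast++
(s=8,f=11) a[fast]=10≠a[slow]=9 write a[9]=10 → slow++,fast++
(s=9,f=12) a[fast]=10=a[slow] dup → fast++
(s=9,f=13) a[fast]=11≠a[slow]=10 write a[10]=11 → slow++,fast++
(s=10,f=14) a[fast]=12≠a[slow]=11 write a[11]=12 → slow++,fast++
(s=11,f=15) a[fast]=12=a[slow] dup → fast++
(s=11,f=16) a[fast]=12=a[slow] dup → fast++
(s=11,f=17) a[fast]=12=a[slow] dup → fast++
(s=11,f=18) a[fast]=14≠a[slow]=12 write a[12]=14 → slow++,fast++
(s=12,f=19) a[fast]=14=a[slow] dup → fast++
(s=12,f=20) a[fast]=14=a[slow] dup → fast++

length 12; prefix = [1, 3, 4, 5, 6, 7, 8, 9, 10, 11, 12, 14]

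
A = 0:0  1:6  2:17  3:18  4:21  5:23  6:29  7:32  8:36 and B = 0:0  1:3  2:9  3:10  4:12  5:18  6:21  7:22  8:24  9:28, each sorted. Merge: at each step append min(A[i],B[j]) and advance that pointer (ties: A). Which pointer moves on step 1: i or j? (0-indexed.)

i=0 j=0: A[i]=0<=B[j]=0 take 0, i++

i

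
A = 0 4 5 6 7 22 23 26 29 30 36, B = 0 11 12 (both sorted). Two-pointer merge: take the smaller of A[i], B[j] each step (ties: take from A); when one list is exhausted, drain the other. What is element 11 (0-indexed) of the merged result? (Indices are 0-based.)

merged[11] = 29

i=0 j=0: A[i]=0<=B[j]=0 take 0, i++
i=1 j=0: A[i]=4>B[j]=0 take 0, j++
i=1 j=1: A[i]=4<=B[j]=11 take 4, i++
i=2 j=1: A[i]=5<=B[j]=11 take 5, i++
i=3 j=1: A[i]=6<=B[j]=11 take 6, i++
i=4 j=1: A[i]=7<=B[j]=11 take 7, i++
i=5 j=1: A[i]=22>B[j]=11 take 11, j++
i=5 j=2: A[i]=22>B[j]=12 take 12, j++
i=5 j=3: B done, take A[i]=22, i++
i=6 j=3: B done, take A[i]=23, i++
i=7 j=3: B done, take A[i]=26, i++
i=8 j=3: B done, take A[i]=29, i++
i=9 j=3: B done, take A[i]=30, i++
i=10 j=3: B done, take A[i]=36, i++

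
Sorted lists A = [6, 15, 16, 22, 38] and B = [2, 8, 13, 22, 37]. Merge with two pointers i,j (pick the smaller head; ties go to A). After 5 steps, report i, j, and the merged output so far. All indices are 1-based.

i=1 j=1: A[i]=6>B[j]=2 take 2, j++
i=1 j=2: A[i]=6<=B[j]=8 take 6, i++
i=2 j=2: A[i]=15>B[j]=8 take 8, j++
i=2 j=3: A[i]=15>B[j]=13 take 13, j++
i=2 j=4: A[i]=15<=B[j]=22 take 15, i++

i=3, j=4, merged so far=[2, 6, 8, 13, 15]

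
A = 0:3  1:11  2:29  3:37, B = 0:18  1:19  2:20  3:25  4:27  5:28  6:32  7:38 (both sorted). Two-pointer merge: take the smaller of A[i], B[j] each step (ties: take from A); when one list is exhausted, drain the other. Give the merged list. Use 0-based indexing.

[i=0,j=0] A[i]=3<=B[j]=18 take 3 → i++
[i=1,j=0] A[i]=11<=B[j]=18 take 11 → i++
[i=2,j=0] A[i]=29>B[j]=18 take 18 → j++
[i=2,j=1] A[i]=29>B[j]=19 take 19 → j++
[i=2,j=2] A[i]=29>B[j]=20 take 20 → j++
[i=2,j=3] A[i]=29>B[j]=25 take 25 → j++
[i=2,j=4] A[i]=29>B[j]=27 take 27 → j++
[i=2,j=5] A[i]=29>B[j]=28 take 28 → j++
[i=2,j=6] A[i]=29<=B[j]=32 take 29 → i++
[i=3,j=6] A[i]=37>B[j]=32 take 32 → j++
[i=3,j=7] A[i]=37<=B[j]=38 take 37 → i++
[i=4,j=7] A done, take B[j]=38 → j++

[3, 11, 18, 19, 20, 25, 27, 28, 29, 32, 37, 38]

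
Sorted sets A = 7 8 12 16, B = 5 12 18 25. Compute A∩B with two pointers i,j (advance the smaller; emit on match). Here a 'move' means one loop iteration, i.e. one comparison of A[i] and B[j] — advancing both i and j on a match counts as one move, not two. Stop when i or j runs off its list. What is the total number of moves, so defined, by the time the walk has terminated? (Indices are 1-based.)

i=1 j=1: 7>5, j++
i=1 j=2: 7<12, i++
i=2 j=2: 8<12, i++
i=3 j=2: 12==12 emit, i++,j++
i=4 j=3: 16<18, i++

5 moves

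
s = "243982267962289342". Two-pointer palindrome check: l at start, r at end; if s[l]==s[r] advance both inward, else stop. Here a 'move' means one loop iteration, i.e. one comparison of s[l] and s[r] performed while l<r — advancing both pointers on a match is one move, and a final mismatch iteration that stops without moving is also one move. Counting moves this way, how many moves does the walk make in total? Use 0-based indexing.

l=0 r=17: '2'=='2', l++,r--
l=1 r=16: '4'=='4', l++,r--
l=2 r=15: '3'=='3', l++,r--
l=3 r=14: '9'=='9', l++,r--
l=4 r=13: '8'=='8', l++,r--
l=5 r=12: '2'=='2', l++,r--
l=6 r=11: '2'=='2', l++,r--
l=7 r=10: '6'=='6', l++,r--
l=8 r=9: '7'!='9', stop

9 moves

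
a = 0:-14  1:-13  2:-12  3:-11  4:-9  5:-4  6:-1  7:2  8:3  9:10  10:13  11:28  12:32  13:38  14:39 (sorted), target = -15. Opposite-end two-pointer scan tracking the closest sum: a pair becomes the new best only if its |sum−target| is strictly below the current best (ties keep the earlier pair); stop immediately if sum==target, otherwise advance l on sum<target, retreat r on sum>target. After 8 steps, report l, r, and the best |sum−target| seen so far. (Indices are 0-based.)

l=0, r=6, best |Δ|=3

[0,14] -14+39=25 d=40 * → r--
[0,13] -14+38=24 d=39 * → r--
[0,12] -14+32=18 d=33 * → r--
[0,11] -14+28=14 d=29 * → r--
[0,10] -14+13=-1 d=14 * → r--
[0,9] -14+10=-4 d=11 * → r--
[0,8] -14+3=-11 d=4 * → r--
[0,7] -14+2=-12 d=3 * → r--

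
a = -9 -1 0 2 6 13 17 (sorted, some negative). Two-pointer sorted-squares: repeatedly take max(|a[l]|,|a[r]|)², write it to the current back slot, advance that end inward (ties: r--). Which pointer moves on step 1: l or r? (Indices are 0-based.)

r

[0,6] |-9|<=|17| out[6]=289 → r--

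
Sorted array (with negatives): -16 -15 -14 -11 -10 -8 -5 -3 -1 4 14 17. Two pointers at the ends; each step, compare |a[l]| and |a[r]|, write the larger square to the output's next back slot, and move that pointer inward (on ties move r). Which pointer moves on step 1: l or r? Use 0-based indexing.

r

l=0 r=11: |-16|<=|17| out[11]=289, r--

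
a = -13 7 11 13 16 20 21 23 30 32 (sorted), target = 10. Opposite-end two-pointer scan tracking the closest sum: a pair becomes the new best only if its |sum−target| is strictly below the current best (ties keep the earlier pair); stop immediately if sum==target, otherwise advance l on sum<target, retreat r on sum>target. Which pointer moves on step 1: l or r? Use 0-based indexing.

r

[0,9] -13+32=19 d=9 * → r--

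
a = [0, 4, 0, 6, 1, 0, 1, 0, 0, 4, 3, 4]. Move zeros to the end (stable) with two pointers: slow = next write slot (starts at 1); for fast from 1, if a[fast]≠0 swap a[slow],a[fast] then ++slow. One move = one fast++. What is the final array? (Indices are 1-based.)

[4, 6, 1, 1, 4, 3, 4, 0, 0, 0, 0, 0]

slow=1 fast=1: a[fast]=0, fast++
slow=1 fast=2: a[fast]=4≠0 swap→a[1]=4, slow++,fast++
slow=2 fast=3: a[fast]=0, fast++
slow=2 fast=4: a[fast]=6≠0 swap→a[2]=6, slow++,fast++
slow=3 fast=5: a[fast]=1≠0 swap→a[3]=1, slow++,fast++
slow=4 fast=6: a[fast]=0, fast++
slow=4 fast=7: a[fast]=1≠0 swap→a[4]=1, slow++,fast++
slow=5 fast=8: a[fast]=0, fast++
slow=5 fast=9: a[fast]=0, fast++
slow=5 fast=10: a[fast]=4≠0 swap→a[5]=4, slow++,fast++
slow=6 fast=11: a[fast]=3≠0 swap→a[6]=3, slow++,fast++
slow=7 fast=12: a[fast]=4≠0 swap→a[7]=4, slow++,fast++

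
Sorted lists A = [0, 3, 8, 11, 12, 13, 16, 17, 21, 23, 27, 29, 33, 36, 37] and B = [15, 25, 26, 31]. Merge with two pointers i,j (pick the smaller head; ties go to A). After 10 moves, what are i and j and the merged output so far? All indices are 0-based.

i=9, j=1, merged so far=[0, 3, 8, 11, 12, 13, 15, 16, 17, 21]

i=0 j=0: A[i]=0<=B[j]=15 take 0, i++
i=1 j=0: A[i]=3<=B[j]=15 take 3, i++
i=2 j=0: A[i]=8<=B[j]=15 take 8, i++
i=3 j=0: A[i]=11<=B[j]=15 take 11, i++
i=4 j=0: A[i]=12<=B[j]=15 take 12, i++
i=5 j=0: A[i]=13<=B[j]=15 take 13, i++
i=6 j=0: A[i]=16>B[j]=15 take 15, j++
i=6 j=1: A[i]=16<=B[j]=25 take 16, i++
i=7 j=1: A[i]=17<=B[j]=25 take 17, i++
i=8 j=1: A[i]=21<=B[j]=25 take 21, i++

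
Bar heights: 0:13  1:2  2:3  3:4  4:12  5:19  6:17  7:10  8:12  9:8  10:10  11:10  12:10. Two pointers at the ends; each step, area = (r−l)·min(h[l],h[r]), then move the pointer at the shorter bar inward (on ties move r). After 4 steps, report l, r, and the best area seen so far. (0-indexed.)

l=0 r=12: min(13,10)*12=120 best=120 *, r--
l=0 r=11: min(13,10)*11=110 best=120, r--
l=0 r=10: min(13,10)*10=100 best=120, r--
l=0 r=9: min(13,8)*9=72 best=120, r--

l=0, r=8, best area=120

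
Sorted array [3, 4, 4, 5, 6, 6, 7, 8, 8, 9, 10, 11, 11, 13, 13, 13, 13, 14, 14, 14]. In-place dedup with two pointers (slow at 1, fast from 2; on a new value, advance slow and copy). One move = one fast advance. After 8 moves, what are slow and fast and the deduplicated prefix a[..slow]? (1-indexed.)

slow=1 fast=2: a[fast]=4≠a[slow]=3 write a[2]=4, slow++,fast++
slow=2 fast=3: a[fast]=4=a[slow] dup, fast++
slow=2 fast=4: a[fast]=5≠a[slow]=4 write a[3]=5, slow++,fast++
slow=3 fast=5: a[fast]=6≠a[slow]=5 write a[4]=6, slow++,fast++
slow=4 fast=6: a[fast]=6=a[slow] dup, fast++
slow=4 fast=7: a[fast]=7≠a[slow]=6 write a[5]=7, slow++,fast++
slow=5 fast=8: a[fast]=8≠a[slow]=7 write a[6]=8, slow++,fast++
slow=6 fast=9: a[fast]=8=a[slow] dup, fast++

slow=6, fast=10, prefix=[3, 4, 5, 6, 7, 8]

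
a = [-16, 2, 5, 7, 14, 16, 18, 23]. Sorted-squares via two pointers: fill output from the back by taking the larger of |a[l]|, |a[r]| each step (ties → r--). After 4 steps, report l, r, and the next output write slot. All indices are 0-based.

l=1, r=4, next write slot=3

[0,7] |-16|<=|23| out[7]=529 → r--
[0,6] |-16|<=|18| out[6]=324 → r--
[0,5] |-16|<=|16| out[5]=256 → r--
[0,4] |-16|>|14| out[4]=256 → l++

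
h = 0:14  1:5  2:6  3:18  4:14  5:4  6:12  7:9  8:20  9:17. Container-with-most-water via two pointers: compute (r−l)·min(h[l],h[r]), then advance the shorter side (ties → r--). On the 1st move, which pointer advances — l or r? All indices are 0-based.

[0,9] min(14,17)*9=126 best=126 * → l++

l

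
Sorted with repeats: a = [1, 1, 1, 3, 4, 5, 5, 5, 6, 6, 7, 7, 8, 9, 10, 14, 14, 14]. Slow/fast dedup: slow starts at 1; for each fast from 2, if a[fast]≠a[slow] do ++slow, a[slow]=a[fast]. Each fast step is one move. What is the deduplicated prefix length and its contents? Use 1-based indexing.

length 10; prefix = [1, 3, 4, 5, 6, 7, 8, 9, 10, 14]

(s=1,f=2) a[fast]=1=a[slow] dup → fast++
(s=1,f=3) a[fast]=1=a[slow] dup → fast++
(s=1,f=4) a[fast]=3≠a[slow]=1 write a[2]=3 → slow++,fast++
(s=2,f=5) a[fast]=4≠a[slow]=3 write a[3]=4 → slow++,fast++
(s=3,f=6) a[fast]=5≠a[slow]=4 write a[4]=5 → slow++,fast++
(s=4,f=7) a[fast]=5=a[slow] dup → fast++
(s=4,f=8) a[fast]=5=a[slow] dup → fast++
(s=4,f=9) a[fast]=6≠a[slow]=5 write a[5]=6 → slow++,fast++
(s=5,f=10) a[fast]=6=a[slow] dup → fast++
(s=5,f=11) a[fast]=7≠a[slow]=6 write a[6]=7 → slow++,fast++
(s=6,f=12) a[fast]=7=a[slow] dup → fast++
(s=6,f=13) a[fast]=8≠a[slow]=7 write a[7]=8 → slow++,fast++
(s=7,f=14) a[fast]=9≠a[slow]=8 write a[8]=9 → slow++,fast++
(s=8,f=15) a[fast]=10≠a[slow]=9 write a[9]=10 → slow++,fast++
(s=9,f=16) a[fast]=14≠a[slow]=10 write a[10]=14 → slow++,fast++
(s=10,f=17) a[fast]=14=a[slow] dup → fast++
(s=10,f=18) a[fast]=14=a[slow] dup → fast++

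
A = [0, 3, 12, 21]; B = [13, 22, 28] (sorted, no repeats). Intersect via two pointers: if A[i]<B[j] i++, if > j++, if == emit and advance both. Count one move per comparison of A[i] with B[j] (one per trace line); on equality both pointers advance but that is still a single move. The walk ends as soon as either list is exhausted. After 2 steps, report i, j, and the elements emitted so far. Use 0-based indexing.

i=2, j=0, emitted=[]

i=0 j=0: 0<13, i++
i=1 j=0: 3<13, i++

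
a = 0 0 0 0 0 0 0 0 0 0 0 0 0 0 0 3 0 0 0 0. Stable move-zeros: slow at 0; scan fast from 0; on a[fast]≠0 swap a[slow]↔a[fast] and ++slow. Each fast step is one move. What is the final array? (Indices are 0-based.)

(s=0,f=0) a[fast]=0 → fast++
(s=0,f=1) a[fast]=0 → fast++
(s=0,f=2) a[fast]=0 → fast++
(s=0,f=3) a[fast]=0 → fast++
(s=0,f=4) a[fast]=0 → fast++
(s=0,f=5) a[fast]=0 → fast++
(s=0,f=6) a[fast]=0 → fast++
(s=0,f=7) a[fast]=0 → fast++
(s=0,f=8) a[fast]=0 → fast++
(s=0,f=9) a[fast]=0 → fast++
(s=0,f=10) a[fast]=0 → fast++
(s=0,f=11) a[fast]=0 → fast++
(s=0,f=12) a[fast]=0 → fast++
(s=0,f=13) a[fast]=0 → fast++
(s=0,f=14) a[fast]=0 → fast++
(s=0,f=15) a[fast]=3≠0 swap→a[0]=3 → slow++,fast++
(s=1,f=16) a[fast]=0 → fast++
(s=1,f=17) a[fast]=0 → fast++
(s=1,f=18) a[fast]=0 → fast++
(s=1,f=19) a[fast]=0 → fast++

[3, 0, 0, 0, 0, 0, 0, 0, 0, 0, 0, 0, 0, 0, 0, 0, 0, 0, 0, 0]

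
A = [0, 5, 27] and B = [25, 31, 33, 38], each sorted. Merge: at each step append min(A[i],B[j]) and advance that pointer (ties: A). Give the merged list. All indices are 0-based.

[i=0,j=0] A[i]=0<=B[j]=25 take 0 → i++
[i=1,j=0] A[i]=5<=B[j]=25 take 5 → i++
[i=2,j=0] A[i]=27>B[j]=25 take 25 → j++
[i=2,j=1] A[i]=27<=B[j]=31 take 27 → i++
[i=3,j=1] A done, take B[j]=31 → j++
[i=3,j=2] A done, take B[j]=33 → j++
[i=3,j=3] A done, take B[j]=38 → j++

[0, 5, 25, 27, 31, 33, 38]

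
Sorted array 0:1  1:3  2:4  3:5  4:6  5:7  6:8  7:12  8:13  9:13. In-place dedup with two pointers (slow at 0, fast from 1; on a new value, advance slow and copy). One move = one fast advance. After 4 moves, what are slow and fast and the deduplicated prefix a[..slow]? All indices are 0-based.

slow=4, fast=5, prefix=[1, 3, 4, 5, 6]

(s=0,f=1) a[fast]=3≠a[slow]=1 write a[1]=3 → slow++,fast++
(s=1,f=2) a[fast]=4≠a[slow]=3 write a[2]=4 → slow++,fast++
(s=2,f=3) a[fast]=5≠a[slow]=4 write a[3]=5 → slow++,fast++
(s=3,f=4) a[fast]=6≠a[slow]=5 write a[4]=6 → slow++,fast++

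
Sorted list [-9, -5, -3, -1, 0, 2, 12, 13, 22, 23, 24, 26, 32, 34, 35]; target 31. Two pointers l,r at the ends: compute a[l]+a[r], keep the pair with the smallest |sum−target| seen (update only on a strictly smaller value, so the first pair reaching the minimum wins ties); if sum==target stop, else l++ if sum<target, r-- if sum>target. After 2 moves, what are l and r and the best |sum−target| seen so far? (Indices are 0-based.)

l=0 r=14: -9+35=26 d=5 *, l++
l=1 r=14: -5+35=30 d=1 *, l++

l=2, r=14, best |Δ|=1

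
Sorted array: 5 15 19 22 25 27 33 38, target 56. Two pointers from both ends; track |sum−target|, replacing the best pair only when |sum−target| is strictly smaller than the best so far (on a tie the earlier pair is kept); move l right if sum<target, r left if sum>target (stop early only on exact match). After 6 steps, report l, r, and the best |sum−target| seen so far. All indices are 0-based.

[0,7] 5+38=43 d=13 * → l++
[1,7] 15+38=53 d=3 * → l++
[2,7] 19+38=57 d=1 * → r--
[2,6] 19+33=52 d=4 → l++
[3,6] 22+33=55 d=1 → l++
[4,6] 25+33=58 d=2 → r--

l=4, r=5, best |Δ|=1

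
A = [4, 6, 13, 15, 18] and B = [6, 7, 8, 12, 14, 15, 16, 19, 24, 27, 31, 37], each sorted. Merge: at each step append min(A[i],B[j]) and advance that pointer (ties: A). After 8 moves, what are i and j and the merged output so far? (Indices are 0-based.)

i=3, j=5, merged so far=[4, 6, 6, 7, 8, 12, 13, 14]

i=0 j=0: A[i]=4<=B[j]=6 take 4, i++
i=1 j=0: A[i]=6<=B[j]=6 take 6, i++
i=2 j=0: A[i]=13>B[j]=6 take 6, j++
i=2 j=1: A[i]=13>B[j]=7 take 7, j++
i=2 j=2: A[i]=13>B[j]=8 take 8, j++
i=2 j=3: A[i]=13>B[j]=12 take 12, j++
i=2 j=4: A[i]=13<=B[j]=14 take 13, i++
i=3 j=4: A[i]=15>B[j]=14 take 14, j++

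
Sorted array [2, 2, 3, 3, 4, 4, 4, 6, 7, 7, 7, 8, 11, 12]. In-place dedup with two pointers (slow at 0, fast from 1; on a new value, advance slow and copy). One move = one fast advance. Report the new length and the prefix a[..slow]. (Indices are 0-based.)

(s=0,f=1) a[fast]=2=a[slow] dup → fast++
(s=0,f=2) a[fast]=3≠a[slow]=2 write a[1]=3 → slow++,fast++
(s=1,f=3) a[fast]=3=a[slow] dup → fast++
(s=1,f=4) a[fast]=4≠a[slow]=3 write a[2]=4 → slow++,fast++
(s=2,f=5) a[fast]=4=a[slow] dup → fast++
(s=2,f=6) a[fast]=4=a[slow] dup → fast++
(s=2,f=7) a[fast]=6≠a[slow]=4 write a[3]=6 → slow++,fast++
(s=3,f=8) a[fast]=7≠a[slow]=6 write a[4]=7 → slow++,fast++
(s=4,f=9) a[fast]=7=a[slow] dup → fast++
(s=4,f=10) a[fast]=7=a[slow] dup → fast++
(s=4,f=11) a[fast]=8≠a[slow]=7 write a[5]=8 → slow++,fast++
(s=5,f=12) a[fast]=11≠a[slow]=8 write a[6]=11 → slow++,fast++
(s=6,f=13) a[fast]=12≠a[slow]=11 write a[7]=12 → slow++,fast++

length 8; prefix = [2, 3, 4, 6, 7, 8, 11, 12]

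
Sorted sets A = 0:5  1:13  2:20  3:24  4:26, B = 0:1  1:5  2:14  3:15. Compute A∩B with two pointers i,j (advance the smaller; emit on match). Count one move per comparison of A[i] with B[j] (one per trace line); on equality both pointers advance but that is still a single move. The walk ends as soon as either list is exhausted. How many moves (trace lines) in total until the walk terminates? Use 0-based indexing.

[i=0,j=0] 5>1 → j++
[i=0,j=1] 5==5 emit → i++,j++
[i=1,j=2] 13<14 → i++
[i=2,j=2] 20>14 → j++
[i=2,j=3] 20>15 → j++

5 moves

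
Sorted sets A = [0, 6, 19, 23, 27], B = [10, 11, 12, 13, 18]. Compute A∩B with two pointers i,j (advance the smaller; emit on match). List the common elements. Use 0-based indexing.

intersection = []

[i=0,j=0] 0<10 → i++
[i=1,j=0] 6<10 → i++
[i=2,j=0] 19>10 → j++
[i=2,j=1] 19>11 → j++
[i=2,j=2] 19>12 → j++
[i=2,j=3] 19>13 → j++
[i=2,j=4] 19>18 → j++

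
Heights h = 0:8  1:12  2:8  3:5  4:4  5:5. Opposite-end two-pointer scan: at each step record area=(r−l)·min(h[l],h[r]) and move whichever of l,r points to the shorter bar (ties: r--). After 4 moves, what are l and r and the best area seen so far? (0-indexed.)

l=0, r=1, best area=25

[0,5] min(8,5)*5=25 best=25 * → r--
[0,4] min(8,4)*4=16 best=25 → r--
[0,3] min(8,5)*3=15 best=25 → r--
[0,2] min(8,8)*2=16 best=25 → r--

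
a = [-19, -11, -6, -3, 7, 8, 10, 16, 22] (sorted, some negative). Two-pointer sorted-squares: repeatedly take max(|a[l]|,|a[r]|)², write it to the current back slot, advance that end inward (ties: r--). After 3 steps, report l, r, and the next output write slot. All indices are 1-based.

l=1 r=9: |-19|<=|22| out[9]=484, r--
l=1 r=8: |-19|>|16| out[8]=361, l++
l=2 r=8: |-11|<=|16| out[7]=256, r--

l=2, r=7, next write slot=6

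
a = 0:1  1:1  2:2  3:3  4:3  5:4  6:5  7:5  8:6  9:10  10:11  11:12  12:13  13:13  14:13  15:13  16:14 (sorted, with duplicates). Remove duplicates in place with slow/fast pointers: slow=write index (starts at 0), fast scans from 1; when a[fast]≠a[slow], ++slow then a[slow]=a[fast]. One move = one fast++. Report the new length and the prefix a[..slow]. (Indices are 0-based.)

slow=0 fast=1: a[fast]=1=a[slow] dup, fast++
slow=0 fast=2: a[fast]=2≠a[slow]=1 write a[1]=2, slow++,fast++
slow=1 fast=3: a[fast]=3≠a[slow]=2 write a[2]=3, slow++,fast++
slow=2 fast=4: a[fast]=3=a[slow] dup, fast++
slow=2 fast=5: a[fast]=4≠a[slow]=3 write a[3]=4, slow++,fast++
slow=3 fast=6: a[fast]=5≠a[slow]=4 write a[4]=5, slow++,fast++
slow=4 fast=7: a[fast]=5=a[slow] dup, fast++
slow=4 fast=8: a[fast]=6≠a[slow]=5 write a[5]=6, slow++,fast++
slow=5 fast=9: a[fast]=10≠a[slow]=6 write a[6]=10, slow++,fast++
slow=6 fast=10: a[fast]=11≠a[slow]=10 write a[7]=11, slow++,fast++
slow=7 fast=11: a[fast]=12≠a[slow]=11 write a[8]=12, slow++,fast++
slow=8 fast=12: a[fast]=13≠a[slow]=12 write a[9]=13, slow++,fast++
slow=9 fast=13: a[fast]=13=a[slow] dup, fast++
slow=9 fast=14: a[fast]=13=a[slow] dup, fast++
slow=9 fast=15: a[fast]=13=a[slow] dup, fast++
slow=9 fast=16: a[fast]=14≠a[slow]=13 write a[10]=14, slow++,fast++

length 11; prefix = [1, 2, 3, 4, 5, 6, 10, 11, 12, 13, 14]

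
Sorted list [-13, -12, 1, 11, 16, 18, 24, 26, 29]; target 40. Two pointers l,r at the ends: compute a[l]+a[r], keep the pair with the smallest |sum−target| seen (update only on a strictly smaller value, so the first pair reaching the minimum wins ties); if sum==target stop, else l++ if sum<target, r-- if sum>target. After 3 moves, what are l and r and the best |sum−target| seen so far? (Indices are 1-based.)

l=1 r=9: -13+29=16 d=24 *, l++
l=2 r=9: -12+29=17 d=23 *, l++
l=3 r=9: 1+29=30 d=10 *, l++

l=4, r=9, best |Δ|=10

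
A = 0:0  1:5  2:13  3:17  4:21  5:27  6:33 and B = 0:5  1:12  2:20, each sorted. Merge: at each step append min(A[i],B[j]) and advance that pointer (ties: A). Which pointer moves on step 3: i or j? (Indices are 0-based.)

[i=0,j=0] A[i]=0<=B[j]=5 take 0 → i++
[i=1,j=0] A[i]=5<=B[j]=5 take 5 → i++
[i=2,j=0] A[i]=13>B[j]=5 take 5 → j++

j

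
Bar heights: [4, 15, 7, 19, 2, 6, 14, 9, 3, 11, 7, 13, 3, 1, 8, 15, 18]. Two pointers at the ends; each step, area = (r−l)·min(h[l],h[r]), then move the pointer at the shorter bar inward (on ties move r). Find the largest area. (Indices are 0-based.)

l=0 r=16: min(4,18)*16=64 best=64 *, l++
l=1 r=16: min(15,18)*15=225 best=225 *, l++
l=2 r=16: min(7,18)*14=98 best=225, l++
l=3 r=16: min(19,18)*13=234 best=234 *, r--
l=3 r=15: min(19,15)*12=180 best=234, r--
l=3 r=14: min(19,8)*11=88 best=234, r--
l=3 r=13: min(19,1)*10=10 best=234, r--
l=3 r=12: min(19,3)*9=27 best=234, r--
l=3 r=11: min(19,13)*8=104 best=234, r--
l=3 r=10: min(19,7)*7=49 best=234, r--
l=3 r=9: min(19,11)*6=66 best=234, r--
l=3 r=8: min(19,3)*5=15 best=234, r--
l=3 r=7: min(19,9)*4=36 best=234, r--
l=3 r=6: min(19,14)*3=42 best=234, r--
l=3 r=5: min(19,6)*2=12 best=234, r--
l=3 r=4: min(19,2)*1=2 best=234, r--

max area = 234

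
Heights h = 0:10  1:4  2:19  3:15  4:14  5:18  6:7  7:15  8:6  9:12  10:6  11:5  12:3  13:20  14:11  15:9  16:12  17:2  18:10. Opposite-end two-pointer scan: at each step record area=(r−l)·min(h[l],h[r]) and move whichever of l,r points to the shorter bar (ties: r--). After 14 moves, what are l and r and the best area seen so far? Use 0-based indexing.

l=0 r=18: min(10,10)*18=180 best=180 *, r--
l=0 r=17: min(10,2)*17=34 best=180, r--
l=0 r=16: min(10,12)*16=160 best=180, l++
l=1 r=16: min(4,12)*15=60 best=180, l++
l=2 r=16: min(19,12)*14=168 best=180, r--
l=2 r=15: min(19,9)*13=117 best=180, r--
l=2 r=14: min(19,11)*12=132 best=180, r--
l=2 r=13: min(19,20)*11=209 best=209 *, l++
l=3 r=13: min(15,20)*10=150 best=209, l++
l=4 r=13: min(14,20)*9=126 best=209, l++
l=5 r=13: min(18,20)*8=144 best=209, l++
l=6 r=13: min(7,20)*7=49 best=209, l++
l=7 r=13: min(15,20)*6=90 best=209, l++
l=8 r=13: min(6,20)*5=30 best=209, l++

l=9, r=13, best area=209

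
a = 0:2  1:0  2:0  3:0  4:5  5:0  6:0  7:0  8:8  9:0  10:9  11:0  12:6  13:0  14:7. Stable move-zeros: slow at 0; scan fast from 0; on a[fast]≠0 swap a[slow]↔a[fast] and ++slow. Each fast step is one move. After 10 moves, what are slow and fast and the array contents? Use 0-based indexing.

(s=0,f=0) a[fast]=2≠0 swap→a[0]=2 → slow++,fast++
(s=1,f=1) a[fast]=0 → fast++
(s=1,f=2) a[fast]=0 → fast++
(s=1,f=3) a[fast]=0 → fast++
(s=1,f=4) a[fast]=5≠0 swap→a[1]=5 → slow++,fast++
(s=2,f=5) a[fast]=0 → fast++
(s=2,f=6) a[fast]=0 → fast++
(s=2,f=7) a[fast]=0 → fast++
(s=2,f=8) a[fast]=8≠0 swap→a[2]=8 → slow++,fast++
(s=3,f=9) a[fast]=0 → fast++

slow=3, fast=10, a=[2, 5, 8, 0, 0, 0, 0, 0, 0, 0, 9, 0, 6, 0, 7]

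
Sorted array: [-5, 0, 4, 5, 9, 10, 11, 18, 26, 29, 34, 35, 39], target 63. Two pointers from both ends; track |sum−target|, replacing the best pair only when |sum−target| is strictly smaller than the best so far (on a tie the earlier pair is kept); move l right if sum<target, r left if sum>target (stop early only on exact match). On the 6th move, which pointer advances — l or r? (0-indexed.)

l

l=0 r=12: -5+39=34 d=29 *, l++
l=1 r=12: 0+39=39 d=24 *, l++
l=2 r=12: 4+39=43 d=20 *, l++
l=3 r=12: 5+39=44 d=19 *, l++
l=4 r=12: 9+39=48 d=15 *, l++
l=5 r=12: 10+39=49 d=14 *, l++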